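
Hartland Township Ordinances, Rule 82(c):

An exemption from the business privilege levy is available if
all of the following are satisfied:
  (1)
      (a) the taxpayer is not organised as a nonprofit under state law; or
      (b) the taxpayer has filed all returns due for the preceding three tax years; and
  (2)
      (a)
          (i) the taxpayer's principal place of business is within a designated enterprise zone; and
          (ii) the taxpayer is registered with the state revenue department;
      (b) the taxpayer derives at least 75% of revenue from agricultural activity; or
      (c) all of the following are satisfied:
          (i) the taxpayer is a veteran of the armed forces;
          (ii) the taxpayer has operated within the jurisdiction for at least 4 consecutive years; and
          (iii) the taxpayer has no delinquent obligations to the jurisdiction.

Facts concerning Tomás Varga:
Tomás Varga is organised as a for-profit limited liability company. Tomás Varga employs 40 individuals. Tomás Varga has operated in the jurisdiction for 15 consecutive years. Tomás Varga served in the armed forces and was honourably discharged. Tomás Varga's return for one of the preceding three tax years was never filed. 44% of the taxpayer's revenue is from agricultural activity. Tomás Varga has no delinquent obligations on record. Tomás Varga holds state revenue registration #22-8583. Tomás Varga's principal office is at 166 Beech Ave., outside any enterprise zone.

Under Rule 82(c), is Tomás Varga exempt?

Yes — exempt.

(a) not (nonprofit) — holds.
(b) returns current — not satisfied.
So (1) is satisfied (T OR F).
(i) in enterprise zone — fails.
(ii) state-registered — holds.
So (a) is not satisfied (F AND T).
(b) ≥75% agricultural — fails.
(i) veteran — satisfied.
(ii) ≥ 4 yrs in jurisdiction — holds.
(iii) no delinquency — satisfied.
So (c) is satisfied (T AND T AND T).
So (2) is satisfied (F OR F OR T).
So Overall is satisfied (T AND T).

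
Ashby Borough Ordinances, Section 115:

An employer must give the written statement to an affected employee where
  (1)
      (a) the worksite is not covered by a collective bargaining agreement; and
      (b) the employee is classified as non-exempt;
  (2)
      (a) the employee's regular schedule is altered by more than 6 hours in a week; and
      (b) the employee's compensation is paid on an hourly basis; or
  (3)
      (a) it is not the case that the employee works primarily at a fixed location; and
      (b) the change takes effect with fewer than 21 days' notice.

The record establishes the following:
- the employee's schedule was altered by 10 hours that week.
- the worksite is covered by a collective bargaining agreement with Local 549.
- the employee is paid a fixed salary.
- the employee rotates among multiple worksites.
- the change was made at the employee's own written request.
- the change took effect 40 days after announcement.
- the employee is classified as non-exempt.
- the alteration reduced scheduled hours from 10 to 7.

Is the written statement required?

(a) no CBA — not satisfied.
(b) non-exempt — satisfied.
(1) = F AND T = false.
(a) schedule shift > 6h — holds.
(b) hourly-paid — not met.
(2) = T AND F = false.
(a) not (fixed location) — satisfied.
(b) < 21 days' notice — fails.
(3): T AND F → false.
Overall = F OR F OR F = false.

No — not required.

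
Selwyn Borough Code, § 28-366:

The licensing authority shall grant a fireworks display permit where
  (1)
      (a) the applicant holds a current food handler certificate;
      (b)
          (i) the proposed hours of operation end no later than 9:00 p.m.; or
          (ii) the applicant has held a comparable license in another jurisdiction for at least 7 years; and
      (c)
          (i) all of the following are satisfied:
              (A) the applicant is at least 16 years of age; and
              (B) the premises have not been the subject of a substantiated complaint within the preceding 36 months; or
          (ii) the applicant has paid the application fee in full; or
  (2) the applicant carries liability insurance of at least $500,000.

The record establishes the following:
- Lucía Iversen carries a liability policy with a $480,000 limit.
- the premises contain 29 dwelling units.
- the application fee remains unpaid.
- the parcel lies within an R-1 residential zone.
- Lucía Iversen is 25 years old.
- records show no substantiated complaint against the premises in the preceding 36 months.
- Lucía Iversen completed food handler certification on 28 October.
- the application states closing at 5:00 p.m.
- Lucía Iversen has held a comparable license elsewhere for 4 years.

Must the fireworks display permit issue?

Yes — granted.

(a) food handler cert. — holds.
(i) closes by 9 p.m. — met.
(ii) prior license ≥ 7 yr — fails.
(b): T OR F → true.
(A) age ≥ 16 — satisfied.
(B) no complaint in 36 mo. — holds.
(i): T AND T → true.
(ii) fee paid — not met.
So (c) is satisfied (T OR F).
(1) = T AND T AND T = true.
(2) insurance ≥ $500,000 — not satisfied.
Overall = T OR F = true.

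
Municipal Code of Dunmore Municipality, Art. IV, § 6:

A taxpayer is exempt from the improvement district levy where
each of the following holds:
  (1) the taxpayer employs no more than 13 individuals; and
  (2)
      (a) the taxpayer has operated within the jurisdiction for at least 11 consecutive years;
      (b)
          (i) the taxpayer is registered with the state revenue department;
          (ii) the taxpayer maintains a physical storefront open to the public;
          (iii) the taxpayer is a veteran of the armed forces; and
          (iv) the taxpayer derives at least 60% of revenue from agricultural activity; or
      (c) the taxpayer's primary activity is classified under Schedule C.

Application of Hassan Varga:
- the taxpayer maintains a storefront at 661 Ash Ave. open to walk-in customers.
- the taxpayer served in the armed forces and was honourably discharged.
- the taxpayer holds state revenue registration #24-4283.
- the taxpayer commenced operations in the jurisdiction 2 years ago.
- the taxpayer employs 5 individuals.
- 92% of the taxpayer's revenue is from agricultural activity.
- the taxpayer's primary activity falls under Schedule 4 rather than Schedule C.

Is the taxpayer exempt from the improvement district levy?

(1) ≤ 13 employees — satisfied.
(a) ≥ 11 yrs in jurisdiction — not met.
(i) state-registered — satisfied.
(ii) has storefront — holds.
(iii) veteran — satisfied.
(iv) ≥60% agricultural — met.
(b): T AND T AND T AND T → true.
(c) Schedule C activity — fails.
So (2) is satisfied (F OR T OR F).
Overall: T AND T → true.

Yes — exempt.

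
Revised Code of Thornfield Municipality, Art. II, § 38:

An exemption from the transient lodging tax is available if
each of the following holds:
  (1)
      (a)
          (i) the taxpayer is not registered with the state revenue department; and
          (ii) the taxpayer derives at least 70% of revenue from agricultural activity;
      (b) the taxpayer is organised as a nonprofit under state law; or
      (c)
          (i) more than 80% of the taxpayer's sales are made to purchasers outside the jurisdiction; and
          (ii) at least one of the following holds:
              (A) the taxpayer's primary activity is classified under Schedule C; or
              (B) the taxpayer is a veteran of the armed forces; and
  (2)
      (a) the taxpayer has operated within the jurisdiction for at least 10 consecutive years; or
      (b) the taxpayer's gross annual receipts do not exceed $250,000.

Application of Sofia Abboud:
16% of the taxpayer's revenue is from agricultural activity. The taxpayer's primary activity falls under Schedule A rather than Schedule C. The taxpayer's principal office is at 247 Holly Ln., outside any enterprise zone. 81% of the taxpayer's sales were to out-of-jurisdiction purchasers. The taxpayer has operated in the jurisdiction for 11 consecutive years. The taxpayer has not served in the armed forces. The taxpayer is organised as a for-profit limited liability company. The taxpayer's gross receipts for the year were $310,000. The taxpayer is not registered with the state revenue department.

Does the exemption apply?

(i) not (state-registered) — met.
(ii) ≥70% agricultural — not satisfied.
(a) = T AND F = false.
(b) nonprofit — not satisfied.
(i) >80% out-of-jur. sales — met.
(A) Schedule C activity — fails.
(B) veteran — not met.
(ii): F OR F → false.
(c) = T AND F = false.
So (1) is not satisfied (F OR F OR F).
(a) ≥ 10 yrs in jurisdiction — satisfied.
(b) receipts ≤ $250,000 — not satisfied.
So (2) is satisfied (T OR F).
So Overall is not satisfied (F AND T).

No — not exempt.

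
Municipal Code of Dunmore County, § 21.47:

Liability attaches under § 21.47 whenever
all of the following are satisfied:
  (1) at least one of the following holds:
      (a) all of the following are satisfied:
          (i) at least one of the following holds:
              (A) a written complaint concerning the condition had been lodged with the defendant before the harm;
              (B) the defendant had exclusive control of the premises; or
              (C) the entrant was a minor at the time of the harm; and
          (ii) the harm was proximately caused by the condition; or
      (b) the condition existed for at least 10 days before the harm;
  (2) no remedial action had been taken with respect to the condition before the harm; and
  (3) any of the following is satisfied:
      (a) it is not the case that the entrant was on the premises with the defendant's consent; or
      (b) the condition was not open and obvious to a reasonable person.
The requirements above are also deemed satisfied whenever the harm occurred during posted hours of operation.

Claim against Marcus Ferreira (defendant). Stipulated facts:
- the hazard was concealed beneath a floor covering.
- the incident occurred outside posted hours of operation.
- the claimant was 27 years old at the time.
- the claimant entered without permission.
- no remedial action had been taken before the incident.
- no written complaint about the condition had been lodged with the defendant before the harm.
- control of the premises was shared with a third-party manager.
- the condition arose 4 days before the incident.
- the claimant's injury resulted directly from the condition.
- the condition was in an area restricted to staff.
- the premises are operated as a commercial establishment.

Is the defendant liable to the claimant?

(A) complaint lodged — fails.
(B) exclusive control — fails.
(C) entrant a minor — fails.
So (i) is not satisfied (F OR F OR F).
(ii) proximate cause — satisfied.
(a): F AND T → false.
(b) condition ≥10 days old — not satisfied.
(1): F OR F → false.
(2) no remedial action — met.
(a) not (consent to enter) — met.
(b) not open/obvious — satisfied.
(3): T OR T → true.
Overall: F AND T AND T → false.
Exception (during posted hours) — not satisfied.
Result: main false OR exception false → false.

No — not liable.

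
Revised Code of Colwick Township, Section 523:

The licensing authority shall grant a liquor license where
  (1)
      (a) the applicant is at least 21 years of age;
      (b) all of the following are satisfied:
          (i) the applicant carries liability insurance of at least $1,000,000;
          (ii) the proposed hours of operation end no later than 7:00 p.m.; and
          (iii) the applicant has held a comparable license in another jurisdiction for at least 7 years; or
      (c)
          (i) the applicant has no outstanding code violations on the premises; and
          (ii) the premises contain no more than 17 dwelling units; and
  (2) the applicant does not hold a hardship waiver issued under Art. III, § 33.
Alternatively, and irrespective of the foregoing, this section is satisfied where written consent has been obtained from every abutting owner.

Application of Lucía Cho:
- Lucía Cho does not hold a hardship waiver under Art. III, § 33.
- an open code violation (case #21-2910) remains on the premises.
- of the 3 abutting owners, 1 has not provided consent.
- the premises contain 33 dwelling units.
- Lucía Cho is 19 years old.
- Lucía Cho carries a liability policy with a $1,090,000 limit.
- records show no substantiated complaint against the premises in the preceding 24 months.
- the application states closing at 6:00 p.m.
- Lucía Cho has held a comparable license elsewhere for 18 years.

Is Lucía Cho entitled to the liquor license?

(a) age ≥ 21 — fails.
(i) insurance ≥ $1,000,000 — met.
(ii) closes by 7 p.m. — met.
(iii) prior license ≥ 7 yr — holds.
So (b) is satisfied (T AND T AND T).
(i) no code violations — fails.
(ii) ≤ 17 units — not met.
(c): F AND F → false.
(1): F OR T OR F → true.
(2) not (hardship waiver) — met.
Overall: T AND T → true.
Exception (all abutters consent) — not satisfied.
Result: main true OR exception false → true.

Yes — granted.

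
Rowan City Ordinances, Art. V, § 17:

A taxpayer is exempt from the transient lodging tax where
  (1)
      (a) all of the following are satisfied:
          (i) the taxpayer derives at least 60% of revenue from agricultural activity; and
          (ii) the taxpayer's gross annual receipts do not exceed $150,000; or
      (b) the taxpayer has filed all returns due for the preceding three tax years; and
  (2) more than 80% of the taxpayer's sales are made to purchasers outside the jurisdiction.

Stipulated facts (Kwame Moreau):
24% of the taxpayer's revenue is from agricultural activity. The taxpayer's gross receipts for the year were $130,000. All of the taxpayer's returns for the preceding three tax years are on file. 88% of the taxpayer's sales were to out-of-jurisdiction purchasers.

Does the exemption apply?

(i) ≥60% agricultural — not met.
(ii) receipts ≤ $150,000 — met.
(a): F AND T → false.
(b) returns current — holds.
(1): F OR T → true.
(2) >80% out-of-jur. sales — holds.
So Overall is satisfied (T AND T).

Yes — exempt.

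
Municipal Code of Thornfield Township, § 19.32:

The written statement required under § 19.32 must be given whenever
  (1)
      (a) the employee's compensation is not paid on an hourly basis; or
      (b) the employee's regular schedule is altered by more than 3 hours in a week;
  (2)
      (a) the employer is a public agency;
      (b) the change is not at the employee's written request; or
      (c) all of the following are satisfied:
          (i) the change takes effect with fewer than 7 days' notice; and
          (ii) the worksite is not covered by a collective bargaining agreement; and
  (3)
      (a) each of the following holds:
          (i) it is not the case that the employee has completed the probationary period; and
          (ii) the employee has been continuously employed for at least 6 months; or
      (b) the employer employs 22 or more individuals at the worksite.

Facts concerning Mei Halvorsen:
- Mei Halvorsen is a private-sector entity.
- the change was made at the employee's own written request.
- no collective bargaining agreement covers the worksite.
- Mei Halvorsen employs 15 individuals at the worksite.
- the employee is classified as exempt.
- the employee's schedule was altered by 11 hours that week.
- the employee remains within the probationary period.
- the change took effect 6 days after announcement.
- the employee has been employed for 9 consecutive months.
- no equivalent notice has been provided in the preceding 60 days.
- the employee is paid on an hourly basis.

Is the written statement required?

(a) not (hourly-paid) — fails.
(b) schedule shift > 3h — holds.
(1) = F OR T = true.
(a) public agency — fails.
(b) not employee-requested — not met.
(i) < 7 days' notice — holds.
(ii) no CBA — satisfied.
So (c) is satisfied (T AND T).
(2): F OR F OR T → true.
(i) not (past probation) — satisfied.
(ii) tenure ≥ 6 mo. — satisfied.
(a): T AND T → true.
(b) ≥ 22 at site — not satisfied.
(3): T OR F → true.
So Overall is satisfied (T AND T AND T).

Yes — required.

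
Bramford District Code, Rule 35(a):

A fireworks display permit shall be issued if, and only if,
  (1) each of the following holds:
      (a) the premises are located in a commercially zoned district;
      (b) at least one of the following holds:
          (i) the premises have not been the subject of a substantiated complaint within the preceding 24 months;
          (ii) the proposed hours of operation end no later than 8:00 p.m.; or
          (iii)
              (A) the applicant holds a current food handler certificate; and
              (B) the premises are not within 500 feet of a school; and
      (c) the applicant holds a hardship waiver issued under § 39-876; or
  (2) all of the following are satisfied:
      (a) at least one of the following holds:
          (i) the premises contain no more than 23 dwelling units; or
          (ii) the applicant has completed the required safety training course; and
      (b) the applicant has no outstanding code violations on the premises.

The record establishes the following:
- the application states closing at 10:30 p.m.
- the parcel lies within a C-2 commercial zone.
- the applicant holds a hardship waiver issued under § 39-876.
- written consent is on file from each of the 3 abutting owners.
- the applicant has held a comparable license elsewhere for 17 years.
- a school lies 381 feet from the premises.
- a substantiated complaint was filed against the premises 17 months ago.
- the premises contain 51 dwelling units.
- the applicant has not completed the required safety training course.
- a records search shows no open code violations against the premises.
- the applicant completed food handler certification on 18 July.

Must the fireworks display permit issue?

(a) commercially zoned — met.
(i) no complaint in 24 mo. — not met.
(ii) closes by 8 p.m. — not met.
(A) food handler cert. — met.
(B) ≥500 ft from school — not met.
So (iii) is not satisfied (T AND F).
(b): F OR F OR F → false.
(c) hardship waiver — satisfied.
(1) = T AND F AND T = false.
(i) ≤ 23 units — not met.
(ii) safety training — not met.
(a) = F OR F = false.
(b) no code violations — holds.
So (2) is not satisfied (F AND T).
Overall = F OR F = false.

No — denied.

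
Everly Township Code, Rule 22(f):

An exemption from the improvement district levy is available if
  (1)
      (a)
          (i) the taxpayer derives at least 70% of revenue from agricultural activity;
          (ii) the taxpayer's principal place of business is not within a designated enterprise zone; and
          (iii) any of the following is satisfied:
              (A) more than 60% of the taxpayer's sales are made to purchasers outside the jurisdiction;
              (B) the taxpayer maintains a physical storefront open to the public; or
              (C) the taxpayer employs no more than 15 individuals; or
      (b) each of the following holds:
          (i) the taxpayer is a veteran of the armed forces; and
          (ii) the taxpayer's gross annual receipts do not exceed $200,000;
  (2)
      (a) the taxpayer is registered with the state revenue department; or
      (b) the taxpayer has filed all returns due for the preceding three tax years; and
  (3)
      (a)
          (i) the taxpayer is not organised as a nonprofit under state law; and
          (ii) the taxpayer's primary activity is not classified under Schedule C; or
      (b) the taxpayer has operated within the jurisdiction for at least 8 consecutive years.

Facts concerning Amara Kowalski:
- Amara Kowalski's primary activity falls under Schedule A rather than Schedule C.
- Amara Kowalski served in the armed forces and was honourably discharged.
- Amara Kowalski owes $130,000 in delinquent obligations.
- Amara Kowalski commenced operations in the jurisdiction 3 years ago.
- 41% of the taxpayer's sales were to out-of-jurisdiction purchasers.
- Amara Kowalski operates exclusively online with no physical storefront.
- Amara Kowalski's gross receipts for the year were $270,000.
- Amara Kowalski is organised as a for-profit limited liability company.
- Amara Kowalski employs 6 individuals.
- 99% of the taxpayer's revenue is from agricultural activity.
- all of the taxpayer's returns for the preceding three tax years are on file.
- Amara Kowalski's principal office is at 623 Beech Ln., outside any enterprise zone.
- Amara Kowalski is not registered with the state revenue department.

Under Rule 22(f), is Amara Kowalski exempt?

Yes — exempt.

(i) ≥70% agricultural — satisfied.
(ii) not (in enterprise zone) — satisfied.
(A) >60% out-of-jur. sales — fails.
(B) has storefront — not satisfied.
(C) ≤ 15 employees — holds.
(iii) = F OR F OR T = true.
(a) = T AND T AND T = true.
(i) veteran — holds.
(ii) receipts ≤ $200,000 — fails.
(b) = T AND F = false.
(1): T OR F → true.
(a) state-registered — not satisfied.
(b) returns current — holds.
(2) = F OR T = true.
(i) not (nonprofit) — met.
(ii) not (Schedule C activity) — satisfied.
So (a) is satisfied (T AND T).
(b) ≥ 8 yrs in jurisdiction — fails.
(3): T OR F → true.
So Overall is satisfied (T AND T AND T).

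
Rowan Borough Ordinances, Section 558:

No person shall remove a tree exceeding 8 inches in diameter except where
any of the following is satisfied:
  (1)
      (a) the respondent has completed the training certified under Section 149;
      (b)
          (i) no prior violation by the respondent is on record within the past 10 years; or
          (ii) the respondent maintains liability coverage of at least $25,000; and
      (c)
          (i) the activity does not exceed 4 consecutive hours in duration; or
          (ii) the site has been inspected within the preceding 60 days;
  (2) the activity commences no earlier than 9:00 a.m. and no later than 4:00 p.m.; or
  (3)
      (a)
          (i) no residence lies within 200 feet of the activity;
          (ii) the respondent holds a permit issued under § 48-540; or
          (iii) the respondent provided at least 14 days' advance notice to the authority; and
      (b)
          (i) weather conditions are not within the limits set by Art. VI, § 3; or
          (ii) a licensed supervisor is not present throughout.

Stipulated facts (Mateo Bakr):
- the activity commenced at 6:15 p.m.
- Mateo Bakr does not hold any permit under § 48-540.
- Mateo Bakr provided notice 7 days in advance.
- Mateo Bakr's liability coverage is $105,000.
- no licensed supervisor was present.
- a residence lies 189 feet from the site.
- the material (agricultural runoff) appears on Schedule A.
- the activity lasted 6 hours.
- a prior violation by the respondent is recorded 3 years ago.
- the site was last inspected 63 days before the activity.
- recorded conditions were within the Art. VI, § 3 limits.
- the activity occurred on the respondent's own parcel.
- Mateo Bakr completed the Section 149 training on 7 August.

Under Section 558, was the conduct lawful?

No — unlawful.

(a) training certified — met.
(i) no prior violation — fails.
(ii) coverage ≥ $25,000 — holds.
(b): F OR T → true.
(i) ≤ 4 hrs duration — not met.
(ii) site inspected — fails.
(c): F OR F → false.
So (1) is not satisfied (T AND T AND F).
(2) start within hours — not satisfied.
(i) no residence in 200 ft — fails.
(ii) holds permit — not satisfied.
(iii) ≥14 days' notice — fails.
(a): F OR F OR F → false.
(i) not (weather ok) — not met.
(ii) not (supervisor present) — met.
(b): F OR T → true.
(3) = F AND T = false.
Overall = F OR F OR F = false.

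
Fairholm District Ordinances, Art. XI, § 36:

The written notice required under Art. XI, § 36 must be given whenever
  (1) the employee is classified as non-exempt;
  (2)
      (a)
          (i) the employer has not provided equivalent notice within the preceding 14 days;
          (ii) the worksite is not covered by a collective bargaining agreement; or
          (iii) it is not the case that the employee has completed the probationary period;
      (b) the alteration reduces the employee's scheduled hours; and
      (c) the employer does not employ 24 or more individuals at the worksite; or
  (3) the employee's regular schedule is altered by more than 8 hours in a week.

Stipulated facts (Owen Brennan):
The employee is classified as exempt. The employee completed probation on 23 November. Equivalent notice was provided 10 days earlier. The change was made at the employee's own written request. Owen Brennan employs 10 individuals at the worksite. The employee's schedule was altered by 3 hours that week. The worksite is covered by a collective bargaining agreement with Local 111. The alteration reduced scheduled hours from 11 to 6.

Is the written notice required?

No — not required.

(1) non-exempt — not met.
(i) no recent notice — fails.
(ii) no CBA — not met.
(iii) not (past probation) — not met.
So (a) is not satisfied (F OR F OR F).
(b) hours reduced — satisfied.
(c) not (≥ 24 at site) — met.
(2) = F AND T AND T = false.
(3) schedule shift > 8h — not satisfied.
Overall: F OR F OR F → false.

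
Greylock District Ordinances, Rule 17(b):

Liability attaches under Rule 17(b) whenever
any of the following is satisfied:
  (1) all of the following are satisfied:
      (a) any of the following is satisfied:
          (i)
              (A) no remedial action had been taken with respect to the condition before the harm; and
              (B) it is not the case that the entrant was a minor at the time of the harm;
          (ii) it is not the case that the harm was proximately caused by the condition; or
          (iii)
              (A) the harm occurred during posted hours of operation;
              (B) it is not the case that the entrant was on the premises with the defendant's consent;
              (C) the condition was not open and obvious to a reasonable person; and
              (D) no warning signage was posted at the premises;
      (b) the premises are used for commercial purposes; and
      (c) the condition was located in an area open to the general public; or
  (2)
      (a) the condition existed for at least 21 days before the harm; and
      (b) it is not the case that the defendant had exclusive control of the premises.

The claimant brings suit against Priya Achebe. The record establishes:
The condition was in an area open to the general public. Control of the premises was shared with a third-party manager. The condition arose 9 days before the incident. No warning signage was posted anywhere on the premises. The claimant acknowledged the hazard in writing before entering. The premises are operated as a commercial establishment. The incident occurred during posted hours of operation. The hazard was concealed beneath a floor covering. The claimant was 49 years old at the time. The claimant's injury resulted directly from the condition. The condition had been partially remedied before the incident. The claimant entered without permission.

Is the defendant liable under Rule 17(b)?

(A) no remedial action — fails.
(B) not (entrant a minor) — satisfied.
(i) = F AND T = false.
(ii) not (proximate cause) — not satisfied.
(A) during posted hours — holds.
(B) not (consent to enter) — satisfied.
(C) not open/obvious — satisfied.
(D) no signage posted — holds.
(iii): T AND T AND T AND T → true.
(a): F OR F OR T → true.
(b) commercial use — holds.
(c) public area — satisfied.
(1) = T AND T AND T = true.
(a) condition ≥21 days old — not satisfied.
(b) not (exclusive control) — holds.
(2): F AND T → false.
So Overall is satisfied (T OR F).

Yes — liable.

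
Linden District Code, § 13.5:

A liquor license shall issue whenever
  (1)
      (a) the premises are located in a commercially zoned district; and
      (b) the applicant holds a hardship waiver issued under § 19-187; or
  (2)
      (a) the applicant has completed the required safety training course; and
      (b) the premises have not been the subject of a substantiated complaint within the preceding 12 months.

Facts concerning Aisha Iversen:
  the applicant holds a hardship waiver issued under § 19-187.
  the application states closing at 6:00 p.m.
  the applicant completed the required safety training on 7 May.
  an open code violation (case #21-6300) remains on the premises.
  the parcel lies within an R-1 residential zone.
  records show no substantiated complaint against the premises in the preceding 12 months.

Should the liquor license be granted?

(a) commercially zoned — not met.
(b) hardship waiver — holds.
(1) = F AND T = false.
(a) safety training — holds.
(b) no complaint in 12 mo. — satisfied.
(2) = T AND T = true.
So Overall is satisfied (F OR T).

Yes — granted.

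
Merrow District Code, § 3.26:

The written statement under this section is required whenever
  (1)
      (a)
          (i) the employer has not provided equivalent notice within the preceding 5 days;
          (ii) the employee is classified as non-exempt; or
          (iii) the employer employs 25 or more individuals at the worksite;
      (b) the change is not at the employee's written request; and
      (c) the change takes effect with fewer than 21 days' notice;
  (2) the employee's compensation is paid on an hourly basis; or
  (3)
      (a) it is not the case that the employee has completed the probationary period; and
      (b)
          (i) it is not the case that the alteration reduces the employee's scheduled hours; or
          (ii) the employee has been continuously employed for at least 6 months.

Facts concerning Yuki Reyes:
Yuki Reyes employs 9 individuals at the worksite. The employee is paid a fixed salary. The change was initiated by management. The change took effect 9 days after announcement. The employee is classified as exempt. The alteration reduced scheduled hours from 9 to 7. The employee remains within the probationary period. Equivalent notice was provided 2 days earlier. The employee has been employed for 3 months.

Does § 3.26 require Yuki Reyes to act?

(i) no recent notice — not met.
(ii) non-exempt — fails.
(iii) ≥ 25 at site — not met.
(a): F OR F OR F → false.
(b) not employee-requested — holds.
(c) < 21 days' notice — satisfied.
(1): F AND T AND T → false.
(2) hourly-paid — fails.
(a) not (past probation) — holds.
(i) not (hours reduced) — not met.
(ii) tenure ≥ 6 mo. — not satisfied.
(b): F OR F → false.
(3): T AND F → false.
Overall: F OR F OR F → false.

No — not required.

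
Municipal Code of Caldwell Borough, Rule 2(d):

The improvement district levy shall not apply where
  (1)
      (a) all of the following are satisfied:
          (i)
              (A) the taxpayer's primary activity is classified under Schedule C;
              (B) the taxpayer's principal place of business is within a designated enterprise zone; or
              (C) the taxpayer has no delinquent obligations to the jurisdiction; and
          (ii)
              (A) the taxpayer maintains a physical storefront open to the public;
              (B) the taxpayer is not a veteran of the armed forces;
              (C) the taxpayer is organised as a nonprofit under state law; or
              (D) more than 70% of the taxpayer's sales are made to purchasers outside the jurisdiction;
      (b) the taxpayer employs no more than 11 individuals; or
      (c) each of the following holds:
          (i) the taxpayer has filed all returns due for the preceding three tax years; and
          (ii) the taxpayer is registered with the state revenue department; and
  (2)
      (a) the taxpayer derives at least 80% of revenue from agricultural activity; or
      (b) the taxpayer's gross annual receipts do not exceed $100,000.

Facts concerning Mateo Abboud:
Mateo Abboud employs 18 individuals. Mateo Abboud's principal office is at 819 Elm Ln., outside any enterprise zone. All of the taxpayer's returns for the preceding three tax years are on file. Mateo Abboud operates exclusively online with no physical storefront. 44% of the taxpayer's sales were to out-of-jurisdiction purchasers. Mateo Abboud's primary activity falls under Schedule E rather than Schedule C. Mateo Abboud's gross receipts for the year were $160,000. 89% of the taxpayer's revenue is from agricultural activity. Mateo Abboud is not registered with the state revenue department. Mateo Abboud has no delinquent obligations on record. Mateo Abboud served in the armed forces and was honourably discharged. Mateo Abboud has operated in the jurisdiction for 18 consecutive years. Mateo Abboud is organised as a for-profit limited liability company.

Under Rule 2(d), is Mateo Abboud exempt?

No — not exempt.

(A) Schedule C activity — not met.
(B) in enterprise zone — not satisfied.
(C) no delinquency — met.
(i) = F OR F OR T = true.
(A) has storefront — not satisfied.
(B) not (veteran) — not met.
(C) nonprofit — fails.
(D) >70% out-of-jur. sales — not satisfied.
So (ii) is not satisfied (F OR F OR F OR F).
(a): T AND F → false.
(b) ≤ 11 employees — fails.
(i) returns current — met.
(ii) state-registered — not met.
(c): T AND F → false.
(1) = F OR F OR F = false.
(a) ≥80% agricultural — satisfied.
(b) receipts ≤ $100,000 — fails.
So (2) is satisfied (T OR F).
So Overall is not satisfied (F AND T).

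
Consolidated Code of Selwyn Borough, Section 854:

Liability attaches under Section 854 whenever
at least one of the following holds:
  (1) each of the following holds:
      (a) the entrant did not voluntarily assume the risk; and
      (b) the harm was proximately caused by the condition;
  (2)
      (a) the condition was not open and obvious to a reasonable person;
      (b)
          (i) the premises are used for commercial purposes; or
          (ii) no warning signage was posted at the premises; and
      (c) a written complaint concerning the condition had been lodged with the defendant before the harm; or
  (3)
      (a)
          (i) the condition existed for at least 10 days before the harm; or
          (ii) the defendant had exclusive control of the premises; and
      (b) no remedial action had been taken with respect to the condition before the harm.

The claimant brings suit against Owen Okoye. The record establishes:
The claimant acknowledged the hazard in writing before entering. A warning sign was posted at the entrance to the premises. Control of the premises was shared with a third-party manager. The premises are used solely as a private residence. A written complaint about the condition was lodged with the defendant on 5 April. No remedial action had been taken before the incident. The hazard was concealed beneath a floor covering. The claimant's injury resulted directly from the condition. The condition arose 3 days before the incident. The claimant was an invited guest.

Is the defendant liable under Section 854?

(a) no assumed risk — fails.
(b) proximate cause — satisfied.
(1): F AND T → false.
(a) not open/obvious — satisfied.
(i) commercial use — not met.
(ii) no signage posted — not satisfied.
(b) = F OR F = false.
(c) complaint lodged — holds.
(2) = T AND F AND T = false.
(i) condition ≥10 days old — fails.
(ii) exclusive control — not satisfied.
(a) = F OR F = false.
(b) no remedial action — satisfied.
So (3) is not satisfied (F AND T).
Overall: F OR F OR F → false.

No — not liable.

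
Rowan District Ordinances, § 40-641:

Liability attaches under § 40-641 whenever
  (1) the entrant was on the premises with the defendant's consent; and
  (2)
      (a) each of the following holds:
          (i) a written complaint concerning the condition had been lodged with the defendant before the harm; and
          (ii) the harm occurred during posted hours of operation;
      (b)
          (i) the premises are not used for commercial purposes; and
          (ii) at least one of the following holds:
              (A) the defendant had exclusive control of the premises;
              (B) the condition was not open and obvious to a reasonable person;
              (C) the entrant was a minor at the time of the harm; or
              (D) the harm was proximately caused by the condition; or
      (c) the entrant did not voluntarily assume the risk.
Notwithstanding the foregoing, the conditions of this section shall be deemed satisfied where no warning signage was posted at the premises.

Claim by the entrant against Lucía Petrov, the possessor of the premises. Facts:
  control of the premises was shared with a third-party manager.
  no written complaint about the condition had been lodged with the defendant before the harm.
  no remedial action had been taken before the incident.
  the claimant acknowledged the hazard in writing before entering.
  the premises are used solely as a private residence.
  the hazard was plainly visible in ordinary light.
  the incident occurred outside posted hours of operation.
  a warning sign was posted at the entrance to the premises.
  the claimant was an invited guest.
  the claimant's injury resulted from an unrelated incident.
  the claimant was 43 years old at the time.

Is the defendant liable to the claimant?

(1) consent to enter — holds.
(i) complaint lodged — fails.
(ii) during posted hours — fails.
(a): F AND F → false.
(i) not (commercial use) — holds.
(A) exclusive control — not met.
(B) not open/obvious — fails.
(C) entrant a minor — not satisfied.
(D) proximate cause — fails.
(ii): F OR F OR F OR F → false.
(b) = T AND F = false.
(c) no assumed risk — not satisfied.
(2): F OR F OR F → false.
Overall = T AND F = false.
Exception (no signage posted) — not satisfied.
Result: main false OR exception false → false.

No — not liable.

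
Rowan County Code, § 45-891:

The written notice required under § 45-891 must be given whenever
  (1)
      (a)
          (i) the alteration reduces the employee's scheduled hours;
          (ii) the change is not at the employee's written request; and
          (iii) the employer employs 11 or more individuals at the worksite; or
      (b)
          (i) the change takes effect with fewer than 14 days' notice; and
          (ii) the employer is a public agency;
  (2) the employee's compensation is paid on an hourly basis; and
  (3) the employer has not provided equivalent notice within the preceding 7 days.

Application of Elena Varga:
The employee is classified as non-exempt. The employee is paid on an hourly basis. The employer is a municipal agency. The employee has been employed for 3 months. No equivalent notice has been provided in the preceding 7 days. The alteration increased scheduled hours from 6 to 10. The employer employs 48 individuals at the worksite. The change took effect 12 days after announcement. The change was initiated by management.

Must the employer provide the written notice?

Yes — required.

(i) hours reduced — not met.
(ii) not employee-requested — holds.
(iii) ≥ 11 at site — met.
(a): F AND T AND T → false.
(i) < 14 days' notice — holds.
(ii) public agency — holds.
(b): T AND T → true.
So (1) is satisfied (F OR T).
(2) hourly-paid — met.
(3) no recent notice — met.
Overall: T AND T AND T → true.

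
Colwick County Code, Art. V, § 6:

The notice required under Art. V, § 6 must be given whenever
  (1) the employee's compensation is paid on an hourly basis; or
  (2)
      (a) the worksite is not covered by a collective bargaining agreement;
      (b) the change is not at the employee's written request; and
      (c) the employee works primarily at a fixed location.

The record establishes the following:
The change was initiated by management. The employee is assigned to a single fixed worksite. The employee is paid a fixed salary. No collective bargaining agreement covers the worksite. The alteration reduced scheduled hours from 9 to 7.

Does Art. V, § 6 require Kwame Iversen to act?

Yes — required.

(1) hourly-paid — not met.
(a) no CBA — met.
(b) not employee-requested — holds.
(c) fixed location — met.
(2): T AND T AND T → true.
Overall = F OR T = true.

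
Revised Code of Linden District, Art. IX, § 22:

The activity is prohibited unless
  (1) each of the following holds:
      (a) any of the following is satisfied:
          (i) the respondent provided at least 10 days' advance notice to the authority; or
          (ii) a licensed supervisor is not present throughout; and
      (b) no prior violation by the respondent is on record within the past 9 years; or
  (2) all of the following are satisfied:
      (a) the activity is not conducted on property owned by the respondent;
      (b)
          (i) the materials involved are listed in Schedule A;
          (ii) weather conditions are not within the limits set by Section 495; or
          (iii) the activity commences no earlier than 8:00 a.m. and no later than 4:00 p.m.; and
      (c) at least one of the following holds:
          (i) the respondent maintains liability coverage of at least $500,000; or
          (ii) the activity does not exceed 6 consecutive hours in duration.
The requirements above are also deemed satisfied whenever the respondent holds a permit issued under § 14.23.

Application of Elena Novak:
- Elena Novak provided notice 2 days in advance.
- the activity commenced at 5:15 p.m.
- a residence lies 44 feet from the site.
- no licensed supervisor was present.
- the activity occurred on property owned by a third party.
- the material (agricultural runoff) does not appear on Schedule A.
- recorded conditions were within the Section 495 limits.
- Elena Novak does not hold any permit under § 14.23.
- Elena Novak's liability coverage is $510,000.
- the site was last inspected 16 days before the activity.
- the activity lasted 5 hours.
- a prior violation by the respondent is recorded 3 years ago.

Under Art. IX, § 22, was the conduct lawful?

(i) ≥10 days' notice — not satisfied.
(ii) not (supervisor present) — satisfied.
So (a) is satisfied (F OR T).
(b) no prior violation — fails.
(1) = T AND F = false.
(a) not (own property) — met.
(i) Schedule A material — not met.
(ii) not (weather ok) — fails.
(iii) start within hours — not met.
So (b) is not satisfied (F OR F OR F).
(i) coverage ≥ $500,000 — satisfied.
(ii) ≤ 6 hrs duration — satisfied.
So (c) is satisfied (T OR T).
So (2) is not satisfied (T AND F AND T).
Overall = F OR F = false.
Exception (holds permit) — not satisfied.
Result: main false OR exception false → false.

No — unlawful.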